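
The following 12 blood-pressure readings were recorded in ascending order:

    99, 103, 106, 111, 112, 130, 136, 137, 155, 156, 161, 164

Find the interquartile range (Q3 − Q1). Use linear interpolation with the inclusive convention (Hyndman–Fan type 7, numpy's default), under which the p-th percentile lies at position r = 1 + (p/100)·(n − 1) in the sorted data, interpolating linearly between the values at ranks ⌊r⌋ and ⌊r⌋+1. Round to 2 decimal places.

n = 12.
P25: r = 3.75; ranks 3–4 are 106, 111; interpolating gives 109.75.
P75: r = 9.25; ranks 9–10 are 155, 156; interpolating gives 155.25.
Difference: 155.25 − 109.75 = 45.5.

45.50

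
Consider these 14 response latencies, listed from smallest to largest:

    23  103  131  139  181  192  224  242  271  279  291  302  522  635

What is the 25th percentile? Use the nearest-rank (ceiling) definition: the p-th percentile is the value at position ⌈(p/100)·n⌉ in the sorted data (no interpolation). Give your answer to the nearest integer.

n = 14.
Position = ⌈25/100 · 14⌉ = ⌈3.5⌉ = 4.
The value at rank 4 is 139.

139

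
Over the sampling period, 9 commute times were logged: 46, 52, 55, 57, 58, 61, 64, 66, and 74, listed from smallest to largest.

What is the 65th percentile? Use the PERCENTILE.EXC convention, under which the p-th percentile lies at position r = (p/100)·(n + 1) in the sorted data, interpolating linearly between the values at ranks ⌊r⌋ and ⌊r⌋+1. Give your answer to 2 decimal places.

62.50

n = 9.
r = (65/100)·(9 + 1) = 6.5.
Rank 6 is 61 and rank 7 is 64.
Interpolate: 61 + 0.5·(64 − 61) = 61 + 0.5·3 = 62.5.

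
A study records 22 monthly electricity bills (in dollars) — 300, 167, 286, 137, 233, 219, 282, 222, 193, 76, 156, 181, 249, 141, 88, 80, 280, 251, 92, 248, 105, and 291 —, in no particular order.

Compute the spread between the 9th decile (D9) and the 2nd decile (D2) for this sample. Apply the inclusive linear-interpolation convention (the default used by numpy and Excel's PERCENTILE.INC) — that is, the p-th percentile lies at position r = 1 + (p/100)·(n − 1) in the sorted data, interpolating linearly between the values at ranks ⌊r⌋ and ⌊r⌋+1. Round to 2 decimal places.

174.20

Sorted: 76, 80, 88, 92, 105, 137, 141, 156, 167, 181, 193, 219, 222, 233, 248, 249, 251, 280, 282, 286, 291, 300.
n = 22.
P20: r = 5.2; ranks 5–6 are 105, 137; interpolating gives 111.4.
P90: r = 19.9; ranks 19–20 are 282, 286; interpolating gives 285.6.
Difference: 285.6 − 111.4 = 174.2.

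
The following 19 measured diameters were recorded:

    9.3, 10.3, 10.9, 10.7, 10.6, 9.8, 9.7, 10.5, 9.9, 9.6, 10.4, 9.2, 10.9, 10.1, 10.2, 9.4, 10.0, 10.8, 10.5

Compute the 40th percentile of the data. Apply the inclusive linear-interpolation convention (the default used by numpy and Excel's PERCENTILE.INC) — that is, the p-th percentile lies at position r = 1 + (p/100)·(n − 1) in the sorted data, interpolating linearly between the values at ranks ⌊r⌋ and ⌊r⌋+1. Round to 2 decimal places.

Sorted: 9.2, 9.3, 9.4, 9.6, 9.7, 9.8, 9.9, 10.0, 10.1, 10.2, 10.3, 10.4, 10.5, 10.5, 10.6, 10.7, 10.8, 10.9, 10.9.
n = 19.
r = 1 + (40/100)·(19 − 1) = 1 + 7.2 = 8.2.
Rank 8 is 10.0 and rank 9 is 10.1.
Interpolate: 10.0 + 0.2·(10.1 − 10.0) = 10.0 + 0.2·0.1 = 10.02.

10.02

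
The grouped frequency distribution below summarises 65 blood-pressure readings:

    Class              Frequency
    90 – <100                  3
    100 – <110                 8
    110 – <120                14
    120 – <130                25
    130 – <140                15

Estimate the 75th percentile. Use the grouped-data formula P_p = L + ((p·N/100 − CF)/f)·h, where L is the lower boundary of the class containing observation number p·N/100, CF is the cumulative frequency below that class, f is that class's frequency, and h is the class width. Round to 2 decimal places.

N = 65; target position k = 75/100 · 65 = 48.75.
Cumulative frequencies: 3, 11, 25, 50, 65.
Observation 48.75 falls in the class 120 – <130.
L = 120, CF = 25, f = 25, h = 10.
P75 = 120 + ((48.75 − 25)/25)·10 = 120 + 9.5 = 129.5.

129.50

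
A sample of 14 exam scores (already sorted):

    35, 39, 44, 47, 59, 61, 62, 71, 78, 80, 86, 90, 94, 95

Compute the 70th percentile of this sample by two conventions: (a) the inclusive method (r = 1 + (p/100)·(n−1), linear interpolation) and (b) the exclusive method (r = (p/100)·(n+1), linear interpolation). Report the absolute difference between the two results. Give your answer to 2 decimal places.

n = 14.
(a) r = 10.1; between ranks 10 (80) and 11 (86): 80.6.
(b) r = 10.5; between ranks 10 (80) and 11 (86): 83.
|80.6 − 83| = 2.4.

2.40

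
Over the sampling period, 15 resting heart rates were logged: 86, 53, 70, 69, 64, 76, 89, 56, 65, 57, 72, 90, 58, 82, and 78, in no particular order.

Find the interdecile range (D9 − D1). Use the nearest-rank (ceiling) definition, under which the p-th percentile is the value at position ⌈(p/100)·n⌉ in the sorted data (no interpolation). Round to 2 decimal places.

Sorted: 53, 56, 57, 58, 64, 65, 69, 70, 72, 76, 78, 82, 86, 89, 90.
n = 15.
P10: rank ⌈10/100·15⌉ = 2 → 56.
P90: rank ⌈90/100·15⌉ = 14 → 89.
Difference: 89 − 56 = 33.

33.00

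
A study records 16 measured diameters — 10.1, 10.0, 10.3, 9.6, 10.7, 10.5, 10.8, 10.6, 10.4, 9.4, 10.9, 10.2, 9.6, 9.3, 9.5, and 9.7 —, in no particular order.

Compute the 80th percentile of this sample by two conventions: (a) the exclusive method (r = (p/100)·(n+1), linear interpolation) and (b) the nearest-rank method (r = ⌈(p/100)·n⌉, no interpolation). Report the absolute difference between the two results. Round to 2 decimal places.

0.06

Sorted: 9.3, 9.4, 9.5, 9.6, 9.6, 9.7, 10.0, 10.1, 10.2, 10.3, 10.4, 10.5, 10.6, 10.7, 10.8, 10.9.
n = 16.
(a) r = 13.6; between ranks 13 (10.6) and 14 (10.7): 10.66.
(b) the nearest-rank method: rank 13 → 10.6.
|10.66 − 10.6| = 0.06.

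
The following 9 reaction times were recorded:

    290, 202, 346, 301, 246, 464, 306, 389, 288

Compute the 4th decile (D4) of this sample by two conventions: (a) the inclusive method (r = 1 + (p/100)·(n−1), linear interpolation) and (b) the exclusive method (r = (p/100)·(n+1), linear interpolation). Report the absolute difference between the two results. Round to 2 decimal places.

Sorted: 202, 246, 288, 290, 301, 306, 346, 389, 464.
n = 9.
(a) r = 4.2; between ranks 4 (290) and 5 (301): 292.2.
(b) r = 4 → value at rank 4 = 290.
|292.2 − 290| = 2.2.

2.20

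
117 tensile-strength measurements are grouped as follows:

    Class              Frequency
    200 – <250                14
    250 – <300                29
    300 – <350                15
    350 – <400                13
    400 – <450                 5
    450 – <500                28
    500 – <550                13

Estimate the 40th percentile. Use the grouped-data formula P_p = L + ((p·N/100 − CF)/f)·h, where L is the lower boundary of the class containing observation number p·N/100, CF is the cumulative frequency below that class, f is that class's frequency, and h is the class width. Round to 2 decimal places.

N = 117; target position k = 40/100 · 117 = 46.8.
Cumulative frequencies: 14, 43, 58, 71, 76, 104, 117.
Observation 46.8 falls in the class 300 – <350.
L = 300, CF = 43, f = 15, h = 50.
P40 = 300 + ((46.8 − 43)/15)·50 = 300 + 12.6667 = 312.667.

312.67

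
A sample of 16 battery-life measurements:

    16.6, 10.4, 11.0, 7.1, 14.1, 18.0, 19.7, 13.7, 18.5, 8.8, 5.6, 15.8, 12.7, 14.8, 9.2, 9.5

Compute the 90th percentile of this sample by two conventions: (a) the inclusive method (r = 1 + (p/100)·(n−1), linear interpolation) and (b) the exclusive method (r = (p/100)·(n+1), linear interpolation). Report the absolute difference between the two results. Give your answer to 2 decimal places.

0.61

Sorted: 5.6, 7.1, 8.8, 9.2, 9.5, 10.4, 11.0, 12.7, 13.7, 14.1, 14.8, 15.8, 16.6, 18.0, 18.5, 19.7.
n = 16.
(a) r = 14.5; between ranks 14 (18.0) and 15 (18.5): 18.25.
(b) r = 15.3; between ranks 15 (18.5) and 16 (19.7): 18.86.
|18.25 − 18.86| = 0.61.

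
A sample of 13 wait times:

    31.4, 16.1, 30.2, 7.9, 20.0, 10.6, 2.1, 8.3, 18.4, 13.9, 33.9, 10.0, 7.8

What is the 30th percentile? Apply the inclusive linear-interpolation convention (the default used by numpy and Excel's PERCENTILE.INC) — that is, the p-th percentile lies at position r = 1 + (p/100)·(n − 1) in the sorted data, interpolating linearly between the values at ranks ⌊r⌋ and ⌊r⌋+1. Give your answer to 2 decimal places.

Sorted: 2.1, 7.8, 7.9, 8.3, 10.0, 10.6, 13.9, 16.1, 18.4, 20.0, 30.2, 31.4, 33.9.
n = 13.
r = 1 + (30/100)·(13 − 1) = 1 + 3.6 = 4.6.
Rank 4 is 8.3 and rank 5 is 10.0.
Interpolate: 8.3 + 0.6·(10.0 − 8.3) = 8.3 + 0.6·1.7 = 9.32.

9.32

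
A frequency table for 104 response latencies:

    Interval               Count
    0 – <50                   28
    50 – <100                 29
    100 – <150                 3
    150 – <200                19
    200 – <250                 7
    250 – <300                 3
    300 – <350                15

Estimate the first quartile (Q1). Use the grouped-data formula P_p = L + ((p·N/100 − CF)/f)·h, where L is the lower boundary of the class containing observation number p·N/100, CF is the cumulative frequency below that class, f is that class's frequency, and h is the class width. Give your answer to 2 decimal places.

N = 104; target position k = 25/100 · 104 = 26.
Cumulative frequencies: 28, 57, 60, 79, 86, 89, 104.
Observation 26 falls in the class 0 – <50.
L = 0, CF = 0, f = 28, h = 50.
P25 = 0 + ((26 − 0)/28)·50 = 0 + 46.4286 = 46.4286.

46.43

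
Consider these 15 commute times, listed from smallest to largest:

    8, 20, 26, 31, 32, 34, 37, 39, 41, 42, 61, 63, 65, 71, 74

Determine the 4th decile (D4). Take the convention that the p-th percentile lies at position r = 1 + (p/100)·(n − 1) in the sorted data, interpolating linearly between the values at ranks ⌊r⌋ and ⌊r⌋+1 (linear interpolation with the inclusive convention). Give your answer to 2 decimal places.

35.80

n = 15.
r = 1 + (40/100)·(15 − 1) = 1 + 5.6 = 6.6.
Rank 6 is 34 and rank 7 is 37.
Interpolate: 34 + 0.6·(37 − 34) = 34 + 0.6·3 = 35.8.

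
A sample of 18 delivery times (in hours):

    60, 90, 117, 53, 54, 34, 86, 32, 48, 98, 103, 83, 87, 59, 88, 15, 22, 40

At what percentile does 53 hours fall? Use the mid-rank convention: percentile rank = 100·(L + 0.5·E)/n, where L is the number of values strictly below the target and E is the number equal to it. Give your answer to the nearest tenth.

36.1

Sorted: 15, 22, 32, 34, 40, 48, 53, 54, 59, 60, 83, 86, 87, 88, 90, 98, 103, 117.
Count below 53: L = 6; count equal: E = 1; n = 18.
Percentile rank = 100·(6 + 0.5·1)/18 = 100·6.5/18 = 36.11.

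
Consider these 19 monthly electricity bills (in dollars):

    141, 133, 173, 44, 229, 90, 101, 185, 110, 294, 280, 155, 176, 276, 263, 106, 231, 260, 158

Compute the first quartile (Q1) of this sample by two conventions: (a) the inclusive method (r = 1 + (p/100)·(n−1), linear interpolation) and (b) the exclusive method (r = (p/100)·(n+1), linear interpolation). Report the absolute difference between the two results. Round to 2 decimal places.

11.50

Sorted: 44, 90, 101, 106, 110, 133, 141, 155, 158, 173, 176, 185, 229, 231, 260, 263, 276, 280, 294.
n = 19.
(a) r = 5.5; between ranks 5 (110) and 6 (133): 121.5.
(b) r = 5 → value at rank 5 = 110.
|121.5 − 110| = 11.5.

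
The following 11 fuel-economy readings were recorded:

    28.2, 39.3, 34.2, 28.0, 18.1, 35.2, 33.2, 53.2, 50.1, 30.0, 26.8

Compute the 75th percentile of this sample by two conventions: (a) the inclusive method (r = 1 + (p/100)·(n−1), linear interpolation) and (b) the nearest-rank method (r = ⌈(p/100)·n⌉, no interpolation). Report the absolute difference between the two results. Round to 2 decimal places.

Sorted: 18.1, 26.8, 28.0, 28.2, 30.0, 33.2, 34.2, 35.2, 39.3, 50.1, 53.2.
n = 11.
(a) r = 8.5; between ranks 8 (35.2) and 9 (39.3): 37.25.
(b) the nearest-rank method: rank 9 → 39.3.
|37.25 − 39.3| = 2.05.

2.05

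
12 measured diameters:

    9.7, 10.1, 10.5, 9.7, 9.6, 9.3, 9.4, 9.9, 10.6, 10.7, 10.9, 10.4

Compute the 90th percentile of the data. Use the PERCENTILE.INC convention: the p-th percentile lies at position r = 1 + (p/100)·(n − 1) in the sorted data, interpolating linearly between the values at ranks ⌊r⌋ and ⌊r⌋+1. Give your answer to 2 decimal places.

Sorted: 9.3, 9.4, 9.6, 9.7, 9.7, 9.9, 10.1, 10.4, 10.5, 10.6, 10.7, 10.9.
n = 12.
r = 1 + (90/100)·(12 − 1) = 1 + 9.9 = 10.9.
Rank 10 is 10.6 and rank 11 is 10.7.
Interpolate: 10.6 + 0.9·(10.7 − 10.6) = 10.6 + 0.9·0.1 = 10.69.

10.69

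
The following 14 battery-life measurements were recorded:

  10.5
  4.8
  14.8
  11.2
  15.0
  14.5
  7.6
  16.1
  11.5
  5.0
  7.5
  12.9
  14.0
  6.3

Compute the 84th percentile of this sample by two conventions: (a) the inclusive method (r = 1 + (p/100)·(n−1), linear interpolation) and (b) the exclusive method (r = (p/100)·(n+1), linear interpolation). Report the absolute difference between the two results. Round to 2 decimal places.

0.14

Sorted: 4.8, 5.0, 6.3, 7.5, 7.6, 10.5, 11.2, 11.5, 12.9, 14.0, 14.5, 14.8, 15.0, 16.1.
n = 14.
(a) r = 11.92; between ranks 11 (14.5) and 12 (14.8): 14.776.
(b) r = 12.6; between ranks 12 (14.8) and 13 (15.0): 14.92.
|14.776 − 14.92| = 0.144.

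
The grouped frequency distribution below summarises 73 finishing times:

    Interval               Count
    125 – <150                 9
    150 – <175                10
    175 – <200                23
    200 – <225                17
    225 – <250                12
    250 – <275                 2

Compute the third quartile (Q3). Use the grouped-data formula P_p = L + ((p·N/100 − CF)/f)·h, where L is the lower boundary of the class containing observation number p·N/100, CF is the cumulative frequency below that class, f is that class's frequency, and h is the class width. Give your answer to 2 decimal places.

218.75

N = 73; target position k = 75/100 · 73 = 54.75.
Cumulative frequencies: 9, 19, 42, 59, 71, 73.
Observation 54.75 falls in the class 200 – <225.
L = 200, CF = 42, f = 17, h = 25.
P75 = 200 + ((54.75 − 42)/17)·25 = 200 + 18.75 = 218.75.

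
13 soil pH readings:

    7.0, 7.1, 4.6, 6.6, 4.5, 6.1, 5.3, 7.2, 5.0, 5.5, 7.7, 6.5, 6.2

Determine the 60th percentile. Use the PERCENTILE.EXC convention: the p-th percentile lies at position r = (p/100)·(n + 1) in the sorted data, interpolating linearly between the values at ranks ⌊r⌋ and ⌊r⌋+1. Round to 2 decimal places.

6.54

Sorted: 4.5, 4.6, 5.0, 5.3, 5.5, 6.1, 6.2, 6.5, 6.6, 7.0, 7.1, 7.2, 7.7.
n = 13.
r = (60/100)·(13 + 1) = 8.4.
Rank 8 is 6.5 and rank 9 is 6.6.
Interpolate: 6.5 + 0.4·(6.6 − 6.5) = 6.5 + 0.4·0.1 = 6.54.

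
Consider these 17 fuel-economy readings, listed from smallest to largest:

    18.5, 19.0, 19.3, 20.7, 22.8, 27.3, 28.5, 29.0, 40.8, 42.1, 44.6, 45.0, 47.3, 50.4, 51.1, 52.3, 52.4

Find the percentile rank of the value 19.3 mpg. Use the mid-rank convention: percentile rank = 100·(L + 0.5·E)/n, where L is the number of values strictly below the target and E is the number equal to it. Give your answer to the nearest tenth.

Count below 19.3: L = 2; count equal: E = 1; n = 17.
Percentile rank = 100·(2 + 0.5·1)/17 = 100·2.5/17 = 14.71.

14.7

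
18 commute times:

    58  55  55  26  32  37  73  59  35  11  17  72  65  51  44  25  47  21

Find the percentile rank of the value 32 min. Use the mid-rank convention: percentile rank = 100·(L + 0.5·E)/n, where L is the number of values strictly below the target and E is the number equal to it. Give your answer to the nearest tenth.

Sorted: 11, 17, 21, 25, 26, 32, 35, 37, 44, 47, 51, 55, 55, 58, 59, 65, 72, 73.
Count below 32: L = 5; count equal: E = 1; n = 18.
Percentile rank = 100·(5 + 0.5·1)/18 = 100·5.5/18 = 30.56.

30.6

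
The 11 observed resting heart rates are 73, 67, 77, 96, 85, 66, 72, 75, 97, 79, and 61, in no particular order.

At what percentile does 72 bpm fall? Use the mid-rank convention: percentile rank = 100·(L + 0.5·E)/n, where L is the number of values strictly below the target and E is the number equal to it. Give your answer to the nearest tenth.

Sorted: 61, 66, 67, 72, 73, 75, 77, 79, 85, 96, 97.
Count below 72: L = 3; count equal: E = 1; n = 11.
Percentile rank = 100·(3 + 0.5·1)/11 = 100·3.5/11 = 31.82.

31.8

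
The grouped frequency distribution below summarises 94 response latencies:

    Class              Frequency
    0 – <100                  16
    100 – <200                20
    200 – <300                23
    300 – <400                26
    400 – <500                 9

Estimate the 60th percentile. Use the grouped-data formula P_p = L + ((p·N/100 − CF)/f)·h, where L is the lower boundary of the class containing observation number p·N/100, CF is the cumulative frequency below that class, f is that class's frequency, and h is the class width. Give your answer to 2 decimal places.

288.70

N = 94; target position k = 60/100 · 94 = 56.4.
Cumulative frequencies: 16, 36, 59, 85, 94.
Observation 56.4 falls in the class 200 – <300.
L = 200, CF = 36, f = 23, h = 100.
P60 = 200 + ((56.4 − 36)/23)·100 = 200 + 88.6957 = 288.696.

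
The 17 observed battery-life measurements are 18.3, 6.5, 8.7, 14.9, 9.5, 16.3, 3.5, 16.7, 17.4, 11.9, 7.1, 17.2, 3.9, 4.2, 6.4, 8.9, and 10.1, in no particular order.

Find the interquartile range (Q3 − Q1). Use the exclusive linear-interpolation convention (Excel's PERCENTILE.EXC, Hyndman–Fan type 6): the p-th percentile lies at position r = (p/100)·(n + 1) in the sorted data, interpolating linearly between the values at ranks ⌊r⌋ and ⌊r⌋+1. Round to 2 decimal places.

10.05

Sorted: 3.5, 3.9, 4.2, 6.4, 6.5, 7.1, 8.7, 8.9, 9.5, 10.1, 11.9, 14.9, 16.3, 16.7, 17.2, 17.4, 18.3.
n = 17.
P25: r = 4.5; ranks 4–5 are 6.4, 6.5; interpolating gives 6.45.
P75: r = 13.5; ranks 13–14 are 16.3, 16.7; interpolating gives 16.5.
Difference: 16.5 − 6.45 = 10.05.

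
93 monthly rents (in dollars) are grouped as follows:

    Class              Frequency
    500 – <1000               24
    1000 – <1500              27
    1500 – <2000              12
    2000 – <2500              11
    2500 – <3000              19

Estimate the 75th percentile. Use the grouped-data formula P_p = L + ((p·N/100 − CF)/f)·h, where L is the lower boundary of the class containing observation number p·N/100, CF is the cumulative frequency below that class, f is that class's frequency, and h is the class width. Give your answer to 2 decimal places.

2306.82

N = 93; target position k = 75/100 · 93 = 69.75.
Cumulative frequencies: 24, 51, 63, 74, 93.
Observation 69.75 falls in the class 2000 – <2500.
L = 2000, CF = 63, f = 11, h = 500.
P75 = 2000 + ((69.75 − 63)/11)·500 = 2000 + 306.818 = 2306.82.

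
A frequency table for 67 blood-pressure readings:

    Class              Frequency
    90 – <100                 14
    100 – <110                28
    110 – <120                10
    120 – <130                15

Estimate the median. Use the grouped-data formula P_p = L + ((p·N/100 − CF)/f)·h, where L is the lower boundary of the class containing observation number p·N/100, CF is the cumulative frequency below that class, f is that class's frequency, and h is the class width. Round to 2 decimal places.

N = 67; target position k = 50/100 · 67 = 33.5.
Cumulative frequencies: 14, 42, 52, 67.
Observation 33.5 falls in the class 100 – <110.
L = 100, CF = 14, f = 28, h = 10.
P50 = 100 + ((33.5 − 14)/28)·10 = 100 + 6.96429 = 106.964.

106.96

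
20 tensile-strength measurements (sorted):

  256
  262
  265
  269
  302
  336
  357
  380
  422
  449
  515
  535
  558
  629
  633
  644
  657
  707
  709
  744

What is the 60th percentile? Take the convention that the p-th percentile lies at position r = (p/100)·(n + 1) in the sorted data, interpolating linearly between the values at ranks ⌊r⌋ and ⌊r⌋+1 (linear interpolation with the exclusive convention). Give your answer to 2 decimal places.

548.80

n = 20.
r = (60/100)·(20 + 1) = 12.6.
Rank 12 is 535 and rank 13 is 558.
Interpolate: 535 + 0.6·(558 − 535) = 535 + 0.6·23 = 548.8.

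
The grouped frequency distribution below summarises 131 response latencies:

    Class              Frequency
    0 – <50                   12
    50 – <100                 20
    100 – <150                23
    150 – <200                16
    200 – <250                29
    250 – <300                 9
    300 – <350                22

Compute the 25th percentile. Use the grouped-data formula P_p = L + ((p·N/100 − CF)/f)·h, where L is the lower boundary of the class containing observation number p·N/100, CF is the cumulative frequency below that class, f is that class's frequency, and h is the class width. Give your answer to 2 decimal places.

N = 131; target position k = 25/100 · 131 = 32.75.
Cumulative frequencies: 12, 32, 55, 71, 100, 109, 131.
Observation 32.75 falls in the class 100 – <150.
L = 100, CF = 32, f = 23, h = 50.
P25 = 100 + ((32.75 − 32)/23)·50 = 100 + 1.63043 = 101.63.

101.63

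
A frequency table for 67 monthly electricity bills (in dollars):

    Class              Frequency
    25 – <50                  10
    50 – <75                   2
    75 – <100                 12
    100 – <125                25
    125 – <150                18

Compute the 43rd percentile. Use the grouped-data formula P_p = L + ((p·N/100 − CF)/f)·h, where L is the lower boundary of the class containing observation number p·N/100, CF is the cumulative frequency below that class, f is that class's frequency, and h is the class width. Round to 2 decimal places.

N = 67; target position k = 43/100 · 67 = 28.81.
Cumulative frequencies: 10, 12, 24, 49, 67.
Observation 28.81 falls in the class 100 – <125.
L = 100, CF = 24, f = 25, h = 25.
P43 = 100 + ((28.81 − 24)/25)·25 = 100 + 4.81 = 104.81.

104.81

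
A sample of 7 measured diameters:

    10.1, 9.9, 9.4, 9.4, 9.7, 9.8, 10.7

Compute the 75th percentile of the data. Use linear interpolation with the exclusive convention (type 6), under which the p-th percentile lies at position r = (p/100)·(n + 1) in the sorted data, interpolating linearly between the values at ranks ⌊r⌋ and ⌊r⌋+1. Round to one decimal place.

Sorted: 9.4, 9.4, 9.7, 9.8, 9.9, 10.1, 10.7.
n = 7.
r = (75/100)·(7 + 1) = 6.
r is an integer, so P75 is the value at rank 6: 10.1.

10.1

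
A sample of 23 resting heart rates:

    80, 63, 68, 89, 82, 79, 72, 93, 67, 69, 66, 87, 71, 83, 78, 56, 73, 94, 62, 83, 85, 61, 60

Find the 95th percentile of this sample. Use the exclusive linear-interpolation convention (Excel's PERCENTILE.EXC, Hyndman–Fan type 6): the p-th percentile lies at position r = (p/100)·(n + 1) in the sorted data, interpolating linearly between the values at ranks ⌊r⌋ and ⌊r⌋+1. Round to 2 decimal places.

Sorted: 56, 60, 61, 62, 63, 66, 67, 68, 69, 71, 72, 73, 78, 79, 80, 82, 83, 83, 85, 87, 89, 93, 94.
n = 23.
r = (95/100)·(23 + 1) = 22.8.
Rank 22 is 93 and rank 23 is 94.
Interpolate: 93 + 0.8·(94 − 93) = 93 + 0.8·1 = 93.8.

93.80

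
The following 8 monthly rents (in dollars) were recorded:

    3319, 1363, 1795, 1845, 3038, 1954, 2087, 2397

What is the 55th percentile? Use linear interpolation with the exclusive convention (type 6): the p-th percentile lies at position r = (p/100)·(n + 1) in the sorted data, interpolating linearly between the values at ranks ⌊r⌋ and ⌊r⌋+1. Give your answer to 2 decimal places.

2080.35

Sorted: 1363, 1795, 1845, 1954, 2087, 2397, 3038, 3319.
n = 8.
r = (55/100)·(8 + 1) = 4.95.
Rank 4 is 1954 and rank 5 is 2087.
Interpolate: 1954 + 0.95·(2087 − 1954) = 1954 + 0.95·133 = 2080.35.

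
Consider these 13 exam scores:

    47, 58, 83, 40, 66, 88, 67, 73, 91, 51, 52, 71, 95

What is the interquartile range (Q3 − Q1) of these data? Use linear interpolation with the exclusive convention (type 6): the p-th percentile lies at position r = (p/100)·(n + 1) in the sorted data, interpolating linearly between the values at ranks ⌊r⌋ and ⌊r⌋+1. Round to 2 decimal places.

34.00

Sorted: 40, 47, 51, 52, 58, 66, 67, 71, 73, 83, 88, 91, 95.
n = 13.
P25: r = 3.5; ranks 3–4 are 51, 52; interpolating gives 51.5.
P75: r = 10.5; ranks 10–11 are 83, 88; interpolating gives 85.5.
Difference: 85.5 − 51.5 = 34.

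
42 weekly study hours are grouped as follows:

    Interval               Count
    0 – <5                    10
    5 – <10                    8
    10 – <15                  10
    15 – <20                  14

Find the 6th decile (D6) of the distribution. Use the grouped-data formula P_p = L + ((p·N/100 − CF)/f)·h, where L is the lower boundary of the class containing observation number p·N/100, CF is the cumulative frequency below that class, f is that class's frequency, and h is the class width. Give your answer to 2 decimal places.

13.60

N = 42; target position k = 60/100 · 42 = 25.2.
Cumulative frequencies: 10, 18, 28, 42.
Observation 25.2 falls in the class 10 – <15.
L = 10, CF = 18, f = 10, h = 5.
P60 = 10 + ((25.2 − 18)/10)·5 = 10 + 3.6 = 13.6.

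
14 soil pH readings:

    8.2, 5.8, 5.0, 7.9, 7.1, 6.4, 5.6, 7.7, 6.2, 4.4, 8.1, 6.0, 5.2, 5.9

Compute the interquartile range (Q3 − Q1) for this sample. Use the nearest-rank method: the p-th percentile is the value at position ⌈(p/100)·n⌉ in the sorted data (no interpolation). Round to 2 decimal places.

2.10

Sorted: 4.4, 5.0, 5.2, 5.6, 5.8, 5.9, 6.0, 6.2, 6.4, 7.1, 7.7, 7.9, 8.1, 8.2.
n = 14.
P25: rank ⌈25/100·14⌉ = 4 → 5.6.
P75: rank ⌈75/100·14⌉ = 11 → 7.7.
Difference: 7.7 − 5.6 = 2.1.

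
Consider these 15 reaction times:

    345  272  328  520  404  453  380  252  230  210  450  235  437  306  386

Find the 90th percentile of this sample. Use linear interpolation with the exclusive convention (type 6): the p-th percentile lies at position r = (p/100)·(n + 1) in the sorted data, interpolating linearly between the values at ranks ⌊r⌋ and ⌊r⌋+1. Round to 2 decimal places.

Sorted: 210, 230, 235, 252, 272, 306, 328, 345, 380, 386, 404, 437, 450, 453, 520.
n = 15.
r = (90/100)·(15 + 1) = 14.4.
Rank 14 is 453 and rank 15 is 520.
Interpolate: 453 + 0.4·(520 − 453) = 453 + 0.4·67 = 479.8.

479.80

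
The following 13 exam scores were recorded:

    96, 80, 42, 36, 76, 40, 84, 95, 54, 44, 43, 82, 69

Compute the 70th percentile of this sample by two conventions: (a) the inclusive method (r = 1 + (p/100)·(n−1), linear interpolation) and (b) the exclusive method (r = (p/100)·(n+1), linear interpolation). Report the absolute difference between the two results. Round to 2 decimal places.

Sorted: 36, 40, 42, 43, 44, 54, 69, 76, 80, 82, 84, 95, 96.
n = 13.
(a) r = 9.4; between ranks 9 (80) and 10 (82): 80.8.
(b) r = 9.8; between ranks 9 (80) and 10 (82): 81.6.
|80.8 − 81.6| = 0.8.

0.80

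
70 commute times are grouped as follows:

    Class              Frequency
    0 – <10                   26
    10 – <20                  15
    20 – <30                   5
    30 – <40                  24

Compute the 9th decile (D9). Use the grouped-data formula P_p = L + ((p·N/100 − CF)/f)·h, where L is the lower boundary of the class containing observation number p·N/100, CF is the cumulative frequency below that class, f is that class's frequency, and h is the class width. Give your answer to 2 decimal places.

N = 70; target position k = 90/100 · 70 = 63.
Cumulative frequencies: 26, 41, 46, 70.
Observation 63 falls in the class 30 – <40.
L = 30, CF = 46, f = 24, h = 10.
P90 = 30 + ((63 − 46)/24)·10 = 30 + 7.08333 = 37.0833.

37.08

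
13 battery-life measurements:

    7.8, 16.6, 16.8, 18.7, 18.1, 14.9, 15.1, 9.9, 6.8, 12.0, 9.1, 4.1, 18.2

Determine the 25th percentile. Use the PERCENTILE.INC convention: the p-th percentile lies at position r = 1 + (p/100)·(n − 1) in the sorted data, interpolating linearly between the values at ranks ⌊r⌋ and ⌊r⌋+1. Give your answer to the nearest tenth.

Sorted: 4.1, 6.8, 7.8, 9.1, 9.9, 12.0, 14.9, 15.1, 16.6, 16.8, 18.1, 18.2, 18.7.
n = 13.
r = 1 + (25/100)·(13 − 1) = 1 + 3 = 4.
r is an integer, so P25 is the value at rank 4: 9.1.

9.1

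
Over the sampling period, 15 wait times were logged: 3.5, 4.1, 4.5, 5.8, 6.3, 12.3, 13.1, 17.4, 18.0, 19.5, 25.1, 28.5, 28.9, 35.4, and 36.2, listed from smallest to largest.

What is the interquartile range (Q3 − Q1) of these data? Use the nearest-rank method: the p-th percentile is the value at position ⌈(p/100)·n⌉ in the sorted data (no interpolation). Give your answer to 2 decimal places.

n = 15.
P25: rank ⌈25/100·15⌉ = 4 → 5.8.
P75: rank ⌈75/100·15⌉ = 12 → 28.5.
Difference: 28.5 − 5.8 = 22.7.

22.70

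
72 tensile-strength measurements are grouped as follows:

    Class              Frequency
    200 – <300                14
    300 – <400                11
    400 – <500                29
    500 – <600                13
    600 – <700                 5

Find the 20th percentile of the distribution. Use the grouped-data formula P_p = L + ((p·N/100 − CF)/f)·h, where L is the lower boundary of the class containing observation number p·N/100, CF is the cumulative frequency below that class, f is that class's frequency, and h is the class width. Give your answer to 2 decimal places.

N = 72; target position k = 20/100 · 72 = 14.4.
Cumulative frequencies: 14, 25, 54, 67, 72.
Observation 14.4 falls in the class 300 – <400.
L = 300, CF = 14, f = 11, h = 100.
P20 = 300 + ((14.4 − 14)/11)·100 = 300 + 3.63636 = 303.636.

303.64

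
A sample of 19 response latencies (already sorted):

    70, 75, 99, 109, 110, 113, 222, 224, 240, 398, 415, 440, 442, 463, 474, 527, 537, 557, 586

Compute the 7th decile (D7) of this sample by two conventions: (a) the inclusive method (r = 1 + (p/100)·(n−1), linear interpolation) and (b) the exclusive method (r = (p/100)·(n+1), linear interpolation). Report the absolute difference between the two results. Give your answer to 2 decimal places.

8.40

n = 19.
(a) r = 13.6; between ranks 13 (442) and 14 (463): 454.6.
(b) r = 14 → value at rank 14 = 463.
|454.6 − 463| = 8.4.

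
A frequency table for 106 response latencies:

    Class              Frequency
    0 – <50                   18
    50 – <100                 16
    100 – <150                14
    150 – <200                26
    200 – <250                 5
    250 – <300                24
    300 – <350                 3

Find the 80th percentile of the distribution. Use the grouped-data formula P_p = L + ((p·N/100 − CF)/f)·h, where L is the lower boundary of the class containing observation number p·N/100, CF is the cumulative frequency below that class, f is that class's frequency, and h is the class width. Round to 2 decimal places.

262.08

N = 106; target position k = 80/100 · 106 = 84.8.
Cumulative frequencies: 18, 34, 48, 74, 79, 103, 106.
Observation 84.8 falls in the class 250 – <300.
L = 250, CF = 79, f = 24, h = 50.
P80 = 250 + ((84.8 − 79)/24)·50 = 250 + 12.0833 = 262.083.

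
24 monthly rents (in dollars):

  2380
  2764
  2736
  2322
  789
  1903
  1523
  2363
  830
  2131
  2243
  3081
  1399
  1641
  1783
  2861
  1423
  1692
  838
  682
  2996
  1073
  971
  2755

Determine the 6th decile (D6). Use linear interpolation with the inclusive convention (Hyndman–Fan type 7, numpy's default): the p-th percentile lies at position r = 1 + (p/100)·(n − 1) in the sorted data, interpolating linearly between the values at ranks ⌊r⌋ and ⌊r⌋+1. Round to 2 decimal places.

Sorted: 682, 789, 830, 838, 971, 1073, 1399, 1423, 1523, 1641, 1692, 1783, 1903, 2131, 2243, 2322, 2363, 2380, 2736, 2755, 2764, 2861, 2996, 3081.
n = 24.
r = 1 + (60/100)·(24 − 1) = 1 + 13.8 = 14.8.
Rank 14 is 2131 and rank 15 is 2243.
Interpolate: 2131 + 0.8·(2243 − 2131) = 2131 + 0.8·112 = 2220.6.

2220.60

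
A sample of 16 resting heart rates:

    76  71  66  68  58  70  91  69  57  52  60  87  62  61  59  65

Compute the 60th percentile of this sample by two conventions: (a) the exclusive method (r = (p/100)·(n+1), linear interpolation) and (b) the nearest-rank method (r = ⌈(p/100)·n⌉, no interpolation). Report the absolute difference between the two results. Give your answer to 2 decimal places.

0.20

Sorted: 52, 57, 58, 59, 60, 61, 62, 65, 66, 68, 69, 70, 71, 76, 87, 91.
n = 16.
(a) r = 10.2; between ranks 10 (68) and 11 (69): 68.2.
(b) the nearest-rank method: rank 10 → 68.
|68.2 − 68| = 0.2.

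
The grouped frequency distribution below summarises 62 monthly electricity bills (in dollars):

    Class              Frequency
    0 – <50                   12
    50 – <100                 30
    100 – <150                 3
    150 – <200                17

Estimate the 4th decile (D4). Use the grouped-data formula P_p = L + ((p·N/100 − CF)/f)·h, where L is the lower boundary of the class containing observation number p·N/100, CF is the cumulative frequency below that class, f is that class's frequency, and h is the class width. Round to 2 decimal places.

71.33

N = 62; target position k = 40/100 · 62 = 24.8.
Cumulative frequencies: 12, 42, 45, 62.
Observation 24.8 falls in the class 50 – <100.
L = 50, CF = 12, f = 30, h = 50.
P40 = 50 + ((24.8 − 12)/30)·50 = 50 + 21.3333 = 71.3333.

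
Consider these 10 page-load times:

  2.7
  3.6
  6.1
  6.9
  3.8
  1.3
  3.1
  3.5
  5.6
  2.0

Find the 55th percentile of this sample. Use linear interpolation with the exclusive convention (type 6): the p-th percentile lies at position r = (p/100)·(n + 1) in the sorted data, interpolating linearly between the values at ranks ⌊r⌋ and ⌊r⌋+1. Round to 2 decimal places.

Sorted: 1.3, 2.0, 2.7, 3.1, 3.5, 3.6, 3.8, 5.6, 6.1, 6.9.
n = 10.
r = (55/100)·(10 + 1) = 6.05.
Rank 6 is 3.6 and rank 7 is 3.8.
Interpolate: 3.6 + 0.05·(3.8 − 3.6) = 3.6 + 0.05·0.2 = 3.61.

3.61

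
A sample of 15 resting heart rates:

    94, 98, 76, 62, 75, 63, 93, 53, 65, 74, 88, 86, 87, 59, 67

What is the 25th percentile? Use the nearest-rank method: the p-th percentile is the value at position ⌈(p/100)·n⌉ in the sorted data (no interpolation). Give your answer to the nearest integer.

63

Sorted: 53, 59, 62, 63, 65, 67, 74, 75, 76, 86, 87, 88, 93, 94, 98.
n = 15.
Position = ⌈25/100 · 15⌉ = ⌈3.75⌉ = 4.
The value at rank 4 is 63.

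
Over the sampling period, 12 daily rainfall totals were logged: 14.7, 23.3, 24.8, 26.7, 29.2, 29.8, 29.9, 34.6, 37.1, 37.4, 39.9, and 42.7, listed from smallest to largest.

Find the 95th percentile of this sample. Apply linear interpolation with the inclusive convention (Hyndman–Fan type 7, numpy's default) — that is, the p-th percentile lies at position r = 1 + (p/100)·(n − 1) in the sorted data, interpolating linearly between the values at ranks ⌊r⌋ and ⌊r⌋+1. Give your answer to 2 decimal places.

41.16

n = 12.
r = 1 + (95/100)·(12 − 1) = 1 + 10.45 = 11.45.
Rank 11 is 39.9 and rank 12 is 42.7.
Interpolate: 39.9 + 0.45·(42.7 − 39.9) = 39.9 + 0.45·2.8 = 41.16.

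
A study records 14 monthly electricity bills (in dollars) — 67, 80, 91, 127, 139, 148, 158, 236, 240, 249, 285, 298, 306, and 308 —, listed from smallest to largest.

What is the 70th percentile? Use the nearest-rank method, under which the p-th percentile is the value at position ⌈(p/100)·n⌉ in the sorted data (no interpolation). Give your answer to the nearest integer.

n = 14.
Position = ⌈70/100 · 14⌉ = ⌈9.8⌉ = 10.
The value at rank 10 is 249.

249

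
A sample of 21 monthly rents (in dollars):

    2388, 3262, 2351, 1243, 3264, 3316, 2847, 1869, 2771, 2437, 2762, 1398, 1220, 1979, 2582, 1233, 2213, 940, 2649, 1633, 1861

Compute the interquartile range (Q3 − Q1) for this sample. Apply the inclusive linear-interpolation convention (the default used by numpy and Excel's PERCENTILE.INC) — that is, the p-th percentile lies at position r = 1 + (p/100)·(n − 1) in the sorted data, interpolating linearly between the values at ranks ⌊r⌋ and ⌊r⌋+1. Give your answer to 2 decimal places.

Sorted: 940, 1220, 1233, 1243, 1398, 1633, 1861, 1869, 1979, 2213, 2351, 2388, 2437, 2582, 2649, 2762, 2771, 2847, 3262, 3264, 3316.
n = 21.
P25: r = 6 (integer) → 1633.
P75: r = 16 (integer) → 2762.
Difference: 2762 − 1633 = 1129.

1129.00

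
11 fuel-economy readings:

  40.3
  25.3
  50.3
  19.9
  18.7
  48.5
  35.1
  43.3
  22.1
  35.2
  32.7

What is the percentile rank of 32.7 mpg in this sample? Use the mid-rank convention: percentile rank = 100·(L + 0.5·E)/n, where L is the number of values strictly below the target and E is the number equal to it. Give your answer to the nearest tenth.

Sorted: 18.7, 19.9, 22.1, 25.3, 32.7, 35.1, 35.2, 40.3, 43.3, 48.5, 50.3.
Count below 32.7: L = 4; count equal: E = 1; n = 11.
Percentile rank = 100·(4 + 0.5·1)/11 = 100·4.5/11 = 40.91.

40.9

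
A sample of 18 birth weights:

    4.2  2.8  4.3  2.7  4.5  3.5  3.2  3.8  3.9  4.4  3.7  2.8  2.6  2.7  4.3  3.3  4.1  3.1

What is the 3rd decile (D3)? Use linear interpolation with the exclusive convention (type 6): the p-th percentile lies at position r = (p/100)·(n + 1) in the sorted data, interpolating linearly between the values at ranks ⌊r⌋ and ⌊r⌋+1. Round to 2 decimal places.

Sorted: 2.6, 2.7, 2.7, 2.8, 2.8, 3.1, 3.2, 3.3, 3.5, 3.7, 3.8, 3.9, 4.1, 4.2, 4.3, 4.3, 4.4, 4.5.
n = 18.
r = (30/100)·(18 + 1) = 5.7.
Rank 5 is 2.8 and rank 6 is 3.1.
Interpolate: 2.8 + 0.7·(3.1 − 2.8) = 2.8 + 0.7·0.3 = 3.01.

3.01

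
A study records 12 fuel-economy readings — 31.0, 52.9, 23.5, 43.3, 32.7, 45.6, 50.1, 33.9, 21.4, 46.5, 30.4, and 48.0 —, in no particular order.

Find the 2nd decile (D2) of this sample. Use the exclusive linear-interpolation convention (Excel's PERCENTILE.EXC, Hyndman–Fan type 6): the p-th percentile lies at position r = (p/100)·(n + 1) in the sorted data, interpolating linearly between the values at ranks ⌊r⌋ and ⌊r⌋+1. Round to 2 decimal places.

Sorted: 21.4, 23.5, 30.4, 31.0, 32.7, 33.9, 43.3, 45.6, 46.5, 48.0, 50.1, 52.9.
n = 12.
r = (20/100)·(12 + 1) = 2.6.
Rank 2 is 23.5 and rank 3 is 30.4.
Interpolate: 23.5 + 0.6·(30.4 − 23.5) = 23.5 + 0.6·6.9 = 27.64.

27.64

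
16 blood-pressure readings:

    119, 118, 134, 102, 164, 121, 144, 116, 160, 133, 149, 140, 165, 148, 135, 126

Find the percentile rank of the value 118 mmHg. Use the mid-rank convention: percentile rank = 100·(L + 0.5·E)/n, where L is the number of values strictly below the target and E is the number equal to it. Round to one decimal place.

Sorted: 102, 116, 118, 119, 121, 126, 133, 134, 135, 140, 144, 148, 149, 160, 164, 165.
Count below 118: L = 2; count equal: E = 1; n = 16.
Percentile rank = 100·(2 + 0.5·1)/16 = 100·2.5/16 = 15.62.

15.6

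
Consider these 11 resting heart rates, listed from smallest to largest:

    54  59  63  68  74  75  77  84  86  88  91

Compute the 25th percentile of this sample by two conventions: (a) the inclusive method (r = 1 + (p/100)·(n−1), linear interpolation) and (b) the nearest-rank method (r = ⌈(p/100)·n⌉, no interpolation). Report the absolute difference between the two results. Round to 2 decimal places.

n = 11.
(a) r = 3.5; between ranks 3 (63) and 4 (68): 65.5.
(b) the nearest-rank method: rank 3 → 63.
|65.5 − 63| = 2.5.

2.50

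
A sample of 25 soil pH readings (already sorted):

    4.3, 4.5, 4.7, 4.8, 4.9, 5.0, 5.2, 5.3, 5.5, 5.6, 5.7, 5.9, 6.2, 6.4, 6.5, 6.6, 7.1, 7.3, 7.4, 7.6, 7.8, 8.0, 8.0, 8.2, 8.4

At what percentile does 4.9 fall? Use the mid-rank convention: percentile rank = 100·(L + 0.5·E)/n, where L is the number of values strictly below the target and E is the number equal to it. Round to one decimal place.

18.0

Count below 4.9: L = 4; count equal: E = 1; n = 25.
Percentile rank = 100·(4 + 0.5·1)/25 = 100·4.5/25 = 18.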